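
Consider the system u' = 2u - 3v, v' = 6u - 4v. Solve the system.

u(t) = C_1e^(-t)sin(3t) - C_2e^(-t)cos(3t), v(t) = C_1e^(-t)sin(3t) - C_1e^(-t)cos(3t) - C_2e^(-t)sin(3t) - C_2e^(-t)cos(3t)

Coefficient matrix A = [[2, -3], [6, -4]].
Characteristic polynomial det(A - λI) = λ^2 + 2λ + 10 = 0.
Eigenvalues λ = -1 ± 3i (complex conjugate pair).
For λ=-1+3i: an eigenvector is (0,-1) - i(1,1) = (0 - i, -1 - i).
A real fundamental pair from Re and Im of e^((-1+3i)t)v: X_1 = e^(-t)(cos(3t)·(0,-1) + sin(3t)·(1,1)), X_2 = e^(-t)(sin(3t)·(0,-1) - cos(3t)·(1,1)).
General solution: C_1X_1 + C_2X_2.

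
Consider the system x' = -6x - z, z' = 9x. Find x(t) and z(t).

x(t) = C_1e^(-3t) + C_2te^(-3t) - C_2e^(-3t), z(t) = -3C_1e^(-3t) - 3C_2te^(-3t) + 2C_2e^(-3t)

Coefficient matrix A = [[-6, -1], [9, 0]].
Characteristic polynomial det(A - λI) = λ^2 + 6λ + 9 = 0.
Single eigenvalue λ = -3 with algebraic multiplicity 2.
Eigenvector v = (1,-3); generalized eigenvector w with (A-λI)w=v is (-1,2).
General solution: e^(-3t)[C_1·v + C_2·(t·v + w)].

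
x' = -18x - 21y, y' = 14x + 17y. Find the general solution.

x(t) = 3c_1e^(-4t) - c_2e^(3t), y(t) = -2c_1e^(-4t) + c_2e^(3t)

Coefficient matrix A = [[-18, -21], [14, 17]].
Characteristic polynomial det(A - λI) = λ^2 + λ - 12 = 0.
Eigenvalues λ = -4, 3.
For λ=-4: (A-λI) row 1 is [-14, -21], so an eigenvector is (3, -2).
For λ=3: (A-λI) row 1 is [-21, -21], so an eigenvector is (-1, 1).
General solution: c_1e^(-4t)(3,-2) + c_2e^(3t)(-1,1).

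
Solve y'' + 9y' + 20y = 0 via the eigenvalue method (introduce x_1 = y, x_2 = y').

Let x_1 = y, x_2 = y'. Then x_1' = x_2 and x_2' = -20x_1 - 9x_2.
A = [[0,1],[-20,-9]]; det(A-λI) = λ^2 + 9λ + 20.
Eigenvalues λ = -4, -5 with eigenvectors (1,-4), (1,-5).

y(t) = K_1e^(-4t) + K_2e^(-5t)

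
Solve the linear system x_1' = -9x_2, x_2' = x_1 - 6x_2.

x_1(t) = -3K_1e^(-3t) - 3K_2te^(-3t) + 2K_2e^(-3t), x_2(t) = -K_1e^(-3t) - K_2te^(-3t) + K_2e^(-3t)

Coefficient matrix A = [[0, -9], [1, -6]].
Characteristic polynomial det(A - λI) = λ^2 + 6λ + 9 = 0.
Single eigenvalue λ = -3 with algebraic multiplicity 2.
Eigenvector v = (-3,-1); generalized eigenvector w with (A-λI)w=v is (2,1).
General solution: e^(-3t)[K_1·v + K_2·(t·v + w)].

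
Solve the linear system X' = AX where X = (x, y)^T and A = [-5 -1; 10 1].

x(t) = -K_1e^(-2t)sin(t) + K_2e^(-2t)cos(t), y(t) = 3K_1e^(-2t)sin(t) + K_1e^(-2t)cos(t) + K_2e^(-2t)sin(t) - 3K_2e^(-2t)cos(t)

Coefficient matrix A = [[-5, -1], [10, 1]].
Characteristic polynomial det(A - λI) = λ^2 + 4λ + 5 = 0.
Eigenvalues λ = -2 ± i (complex conjugate pair).
For λ=-2+i: an eigenvector is (0,1) - i(-1,3) = (0 + i, 1 - 3i).
A real fundamental pair from Re and Im of e^((-2+i)t)v: X_1 = e^(-2t)(cos(t)·(0,1) + sin(t)·(-1,3)), X_2 = e^(-2t)(sin(t)·(0,1) - cos(t)·(-1,3)).
General solution: K_1X_1 + K_2X_2.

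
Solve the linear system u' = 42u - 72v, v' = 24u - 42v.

Coefficient matrix A = [[42, -72], [24, -42]].
Characteristic polynomial det(A - λI) = λ^2 - 36 = 0.
Eigenvalues λ = -6, 6.
For λ=-6: (A-λI) row 1 is [48, -72], so an eigenvector is (-3, -2).
For λ=6: (A-λI) row 1 is [36, -72], so an eigenvector is (2, 1).
General solution: c_1e^(-6t)(-3,-2) + c_2e^(6t)(2,1).

u(t) = -3c_1e^(-6t) + 2c_2e^(6t), v(t) = -2c_1e^(-6t) + c_2e^(6t)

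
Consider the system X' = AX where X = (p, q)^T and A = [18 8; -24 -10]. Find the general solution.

Coefficient matrix A = [[18, 8], [-24, -10]].
Characteristic polynomial det(A - λI) = λ^2 - 8λ + 12 = 0.
Eigenvalues λ = 6, 2.
For λ=6: (A-λI) row 1 is [12, 8], so an eigenvector is (-2, 3).
For λ=2: (A-λI) row 1 is [16, 8], so an eigenvector is (-1, 2).
General solution: K_1e^(6t)(-2,3) + K_2e^(2t)(-1,2).

p(t) = -2K_1e^(6t) - K_2e^(2t), q(t) = 3K_1e^(6t) + 2K_2e^(2t)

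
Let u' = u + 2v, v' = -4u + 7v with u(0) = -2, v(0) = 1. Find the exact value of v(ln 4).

5824

A = [[1,2],[-4,7]]; eigenvalues λ = 5, 3.
Eigenvectors: (1,2) for λ=5, (1,1) for λ=3.
From the initial condition, c_1 = 3, c_2 = -5.
v(ln 4) = (3)(4^5)(2) + (-5)(4^3)(1) = 5824.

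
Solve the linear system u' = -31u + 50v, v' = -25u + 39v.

u(t) = -3C_1e^(4t)sin(5t) - C_1e^(4t)cos(5t) - C_2e^(4t)sin(5t) + 3C_2e^(4t)cos(5t), v(t) = -2C_1e^(4t)sin(5t) - C_1e^(4t)cos(5t) - C_2e^(4t)sin(5t) + 2C_2e^(4t)cos(5t)

Coefficient matrix A = [[-31, 50], [-25, 39]].
Characteristic polynomial det(A - λI) = λ^2 - 8λ + 41 = 0.
Eigenvalues λ = 4 ± 5i (complex conjugate pair).
For λ=4+5i: an eigenvector is (-1,-1) - i(-3,-2) = (-1 + 3i, -1 + 2i).
A real fundamental pair from Re and Im of e^((4+5i)t)v: X_1 = e^(4t)(cos(5t)·(-1,-1) + sin(5t)·(-3,-2)), X_2 = e^(4t)(sin(5t)·(-1,-1) - cos(5t)·(-3,-2)).
General solution: C_1X_1 + C_2X_2.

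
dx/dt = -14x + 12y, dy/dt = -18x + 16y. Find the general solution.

x(t) = 2K_1e^(4t) - K_2e^(-2t), y(t) = 3K_1e^(4t) - K_2e^(-2t)

Coefficient matrix A = [[-14, 12], [-18, 16]].
Characteristic polynomial det(A - λI) = λ^2 - 2λ - 8 = 0.
Eigenvalues λ = 4, -2.
For λ=4: (A-λI) row 1 is [-18, 12], so an eigenvector is (2, 3).
For λ=-2: (A-λI) row 1 is [-12, 12], so an eigenvector is (-1, -1).
General solution: K_1e^(4t)(2,3) + K_2e^(-2t)(-1,-1).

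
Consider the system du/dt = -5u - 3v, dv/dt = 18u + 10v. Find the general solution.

Coefficient matrix A = [[-5, -3], [18, 10]].
Characteristic polynomial det(A - λI) = λ^2 - 5λ + 4 = 0.
Eigenvalues λ = 1, 4.
For λ=1: (A-λI) row 1 is [-6, -3], so an eigenvector is (-1, 2).
For λ=4: (A-λI) row 1 is [-9, -3], so an eigenvector is (-1, 3).
General solution: C_1e^(t)(-1,2) + C_2e^(4t)(-1,3).

u(t) = -C_1e^(t) - C_2e^(4t), v(t) = 2C_1e^(t) + 3C_2e^(4t)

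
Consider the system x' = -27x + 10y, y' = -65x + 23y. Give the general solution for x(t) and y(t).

x(t) = -c_1e^(-2t)sin(5t) + c_1e^(-2t)cos(5t) + c_2e^(-2t)sin(5t) + c_2e^(-2t)cos(5t), y(t) = -3c_1e^(-2t)sin(5t) + 2c_1e^(-2t)cos(5t) + 2c_2e^(-2t)sin(5t) + 3c_2e^(-2t)cos(5t)

Coefficient matrix A = [[-27, 10], [-65, 23]].
Characteristic polynomial det(A - λI) = λ^2 + 4λ + 29 = 0.
Eigenvalues λ = -2 ± 5i (complex conjugate pair).
For λ=-2+5i: an eigenvector is (1,2) - i(-1,-3) = (1 + i, 2 + 3i).
A real fundamental pair from Re and Im of e^((-2+5i)t)v: X_1 = e^(-2t)(cos(5t)·(1,2) + sin(5t)·(-1,-3)), X_2 = e^(-2t)(sin(5t)·(1,2) - cos(5t)·(-1,-3)).
General solution: c_1X_1 + c_2X_2.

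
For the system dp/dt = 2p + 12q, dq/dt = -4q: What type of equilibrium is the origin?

saddle

A = [[2,12],[0,-4]]; det(A-λI) = λ^2 + 2λ - 8.
λ = -4, 2: opposite signs.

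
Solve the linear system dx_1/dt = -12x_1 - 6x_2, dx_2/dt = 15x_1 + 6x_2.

x_1(t) = C_1e^(-3t)sin(3t) - C_1e^(-3t)cos(3t) - C_2e^(-3t)sin(3t) - C_2e^(-3t)cos(3t), x_2(t) = -2C_1e^(-3t)sin(3t) + C_1e^(-3t)cos(3t) + C_2e^(-3t)sin(3t) + 2C_2e^(-3t)cos(3t)

Coefficient matrix A = [[-12, -6], [15, 6]].
Characteristic polynomial det(A - λI) = λ^2 + 6λ + 18 = 0.
Eigenvalues λ = -3 ± 3i (complex conjugate pair).
For λ=-3+3i: an eigenvector is (-1,1) - i(1,-2) = (-1 - i, 1 + 2i).
A real fundamental pair from Re and Im of e^((-3+3i)t)v: X_1 = e^(-3t)(cos(3t)·(-1,1) + sin(3t)·(1,-2)), X_2 = e^(-3t)(sin(3t)·(-1,1) - cos(3t)·(1,-2)).
General solution: C_1X_1 + C_2X_2.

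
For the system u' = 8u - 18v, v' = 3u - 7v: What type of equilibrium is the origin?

saddle

A = [[8,-18],[3,-7]]; det(A-λI) = λ^2 - λ - 2.
λ = -1, 2: opposite signs.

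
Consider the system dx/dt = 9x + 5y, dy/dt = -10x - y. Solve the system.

Coefficient matrix A = [[9, 5], [-10, -1]].
Characteristic polynomial det(A - λI) = λ^2 - 8λ + 41 = 0.
Eigenvalues λ = 4 ± 5i (complex conjugate pair).
For λ=4+5i: an eigenvector is (1,-1) - i(0,-1) = (1, -1 + i).
A real fundamental pair from Re and Im of e^((4+5i)t)v: X_1 = e^(4t)(cos(5t)·(1,-1) + sin(5t)·(0,-1)), X_2 = e^(4t)(sin(5t)·(1,-1) - cos(5t)·(0,-1)).
General solution: c_1X_1 + c_2X_2.

x(t) = c_1e^(4t)cos(5t) + c_2e^(4t)sin(5t), y(t) = -c_1e^(4t)sin(5t) - c_1e^(4t)cos(5t) - c_2e^(4t)sin(5t) + c_2e^(4t)cos(5t)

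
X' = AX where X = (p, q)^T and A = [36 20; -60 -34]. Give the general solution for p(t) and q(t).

p(t) = 2K_1e^(6t) + K_2e^(-4t), q(t) = -3K_1e^(6t) - 2K_2e^(-4t)

Coefficient matrix A = [[36, 20], [-60, -34]].
Characteristic polynomial det(A - λI) = λ^2 - 2λ - 24 = 0.
Eigenvalues λ = 6, -4.
For λ=6: (A-λI) row 1 is [30, 20], so an eigenvector is (2, -3).
For λ=-4: (A-λI) row 1 is [40, 20], so an eigenvector is (1, -2).
General solution: K_1e^(6t)(2,-3) + K_2e^(-4t)(1,-2).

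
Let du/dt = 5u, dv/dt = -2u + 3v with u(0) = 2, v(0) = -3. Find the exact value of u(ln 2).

64

A = [[5,0],[-2,3]]; eigenvalues λ = 3, 5.
Eigenvectors: (0,1) for λ=3, (-1,1) for λ=5.
From the initial condition, c_1 = -1, c_2 = -2.
u(ln 2) = (-1)(2^3)(0) + (-2)(2^5)(-1) = 64.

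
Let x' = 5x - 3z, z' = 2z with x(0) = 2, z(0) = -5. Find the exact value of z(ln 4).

A = [[5,-3],[0,2]]; eigenvalues λ = 5, 2.
Eigenvectors: (-1,0) for λ=5, (1,1) for λ=2.
From the initial condition, c_1 = -7, c_2 = -5.
z(ln 4) = (-7)(4^5)(0) + (-5)(4^2)(1) = -80.

-80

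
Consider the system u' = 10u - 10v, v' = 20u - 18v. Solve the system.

u(t) = -2C_1e^(-4t)sin(2t) - C_1e^(-4t)cos(2t) - C_2e^(-4t)sin(2t) + 2C_2e^(-4t)cos(2t), v(t) = -3C_1e^(-4t)sin(2t) - C_1e^(-4t)cos(2t) - C_2e^(-4t)sin(2t) + 3C_2e^(-4t)cos(2t)

Coefficient matrix A = [[10, -10], [20, -18]].
Characteristic polynomial det(A - λI) = λ^2 + 8λ + 20 = 0.
Eigenvalues λ = -4 ± 2i (complex conjugate pair).
For λ=-4+2i: an eigenvector is (-1,-1) - i(-2,-3) = (-1 + 2i, -1 + 3i).
A real fundamental pair from Re and Im of e^((-4+2i)t)v: X_1 = e^(-4t)(cos(2t)·(-1,-1) + sin(2t)·(-2,-3)), X_2 = e^(-4t)(sin(2t)·(-1,-1) - cos(2t)·(-2,-3)).
General solution: C_1X_1 + C_2X_2.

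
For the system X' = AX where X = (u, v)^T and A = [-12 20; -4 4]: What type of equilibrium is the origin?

A = [[-12,20],[-4,4]]; det(A-λI) = λ^2 + 8λ + 32.
λ = -4 ± 4i: negative real part.

stable spiral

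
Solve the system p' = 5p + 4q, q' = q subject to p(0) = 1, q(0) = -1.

Coefficient matrix A = [[5, 4], [0, 1]].
Characteristic polynomial det(A - λI) = λ^2 - 6λ + 5 = 0.
Eigenvalues λ = 1, 5.
For λ=1: (A-λI) row 1 is [4, 4], so an eigenvector is (-1, 1).
For λ=5: (A-λI) row 1 is [0, 4], so an eigenvector is (1, 0).
General solution: K_1e^(t)(-1,1) + K_2e^(5t)(1,0).
Applying p(0)=1, q(0)=-1 gives K_1=-1, K_2=0.

p(t) = e^(t), q(t) = -e^(t)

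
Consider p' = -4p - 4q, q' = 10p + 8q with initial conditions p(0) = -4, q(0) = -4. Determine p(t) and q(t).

Coefficient matrix A = [[-4, -4], [10, 8]].
Characteristic polynomial det(A - λI) = λ^2 - 4λ + 8 = 0.
Eigenvalues λ = 2 ± 2i (complex conjugate pair).
For λ=2+2i: an eigenvector is (1,-2) - i(1,-1) = (1 - i, -2 + i).
A real fundamental pair from Re and Im of e^((2+2i)t)v: X_1 = e^(2t)(cos(2t)·(1,-2) + sin(2t)·(1,-1)), X_2 = e^(2t)(sin(2t)·(1,-2) - cos(2t)·(1,-1)).
General solution: C_1X_1 + C_2X_2.
Applying p(0)=-4, q(0)=-4 gives C_1=8, C_2=12.

p(t) = 20e^(2t)sin(2t) - 4e^(2t)cos(2t), q(t) = -32e^(2t)sin(2t) - 4e^(2t)cos(2t)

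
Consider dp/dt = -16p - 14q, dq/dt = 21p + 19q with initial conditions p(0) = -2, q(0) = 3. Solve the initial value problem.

Coefficient matrix A = [[-16, -14], [21, 19]].
Characteristic polynomial det(A - λI) = λ^2 - 3λ - 10 = 0.
Eigenvalues λ = -2, 5.
For λ=-2: (A-λI) row 1 is [-14, -14], so an eigenvector is (1, -1).
For λ=5: (A-λI) row 1 is [-21, -14], so an eigenvector is (2, -3).
General solution: c_1e^(-2t)(1,-1) + c_2e^(5t)(2,-3).
Applying p(0)=-2, q(0)=3 gives c_1=0, c_2=-1.

p(t) = -2e^(5t), q(t) = 3e^(5t)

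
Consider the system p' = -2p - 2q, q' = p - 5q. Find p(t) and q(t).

Coefficient matrix A = [[-2, -2], [1, -5]].
Characteristic polynomial det(A - λI) = λ^2 + 7λ + 12 = 0.
Eigenvalues λ = -4, -3.
For λ=-4: (A-λI) row 1 is [2, -2], so an eigenvector is (-1, -1).
For λ=-3: (A-λI) row 1 is [1, -2], so an eigenvector is (-2, -1).
General solution: c_1e^(-4t)(-1,-1) + c_2e^(-3t)(-2,-1).

p(t) = -c_1e^(-4t) - 2c_2e^(-3t), q(t) = -c_1e^(-4t) - c_2e^(-3t)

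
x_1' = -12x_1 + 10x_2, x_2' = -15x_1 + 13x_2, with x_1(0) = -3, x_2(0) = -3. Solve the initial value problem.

Coefficient matrix A = [[-12, 10], [-15, 13]].
Characteristic polynomial det(A - λI) = λ^2 - λ - 6 = 0.
Eigenvalues λ = -2, 3.
For λ=-2: (A-λI) row 1 is [-10, 10], so an eigenvector is (1, 1).
For λ=3: (A-λI) row 1 is [-15, 10], so an eigenvector is (2, 3).
General solution: C_1e^(-2t)(1,1) + C_2e^(3t)(2,3).
Applying x_1(0)=-3, x_2(0)=-3 gives C_1=-3, C_2=0.

x_1(t) = -3e^(-2t), x_2(t) = -3e^(-2t)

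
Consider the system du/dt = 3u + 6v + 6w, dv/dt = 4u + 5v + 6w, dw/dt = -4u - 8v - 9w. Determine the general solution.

Coefficient matrix A = [[3, 6, 6], [4, 5, 6], [-4, -8, -9]].
det(A - λI) = 0 gives eigenvalues λ = 3, -3, -1.
For λ=3: eigenvector (1,1,-1).
For λ=-3: eigenvector (1,1,-2).
For λ=-1: eigenvector (0,1,-1).
General solution: c_1e^(3t)(1,1,-1) + c_2e^(-3t)(1,1,-2) + c_3e^(-t)(0,1,-1).

u(t) = c_1e^(3t) + c_2e^(-3t), v(t) = c_1e^(3t) + c_2e^(-3t) + c_3e^(-t), w(t) = -c_1e^(3t) - 2c_2e^(-3t) - c_3e^(-t)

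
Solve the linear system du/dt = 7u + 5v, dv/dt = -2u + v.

u(t) = K_1e^(4t)sin(t) + 2K_1e^(4t)cos(t) + 2K_2e^(4t)sin(t) - K_2e^(4t)cos(t), v(t) = -K_1e^(4t)sin(t) - K_1e^(4t)cos(t) - K_2e^(4t)sin(t) + K_2e^(4t)cos(t)

Coefficient matrix A = [[7, 5], [-2, 1]].
Characteristic polynomial det(A - λI) = λ^2 - 8λ + 17 = 0.
Eigenvalues λ = 4 ± i (complex conjugate pair).
For λ=4+i: an eigenvector is (2,-1) - i(1,-1) = (2 - i, -1 + i).
A real fundamental pair from Re and Im of e^((4+i)t)v: X_1 = e^(4t)(cos(t)·(2,-1) + sin(t)·(1,-1)), X_2 = e^(4t)(sin(t)·(2,-1) - cos(t)·(1,-1)).
General solution: K_1X_1 + K_2X_2.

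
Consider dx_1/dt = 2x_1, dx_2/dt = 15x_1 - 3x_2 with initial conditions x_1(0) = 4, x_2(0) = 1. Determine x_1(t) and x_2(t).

x_1(t) = 4e^(2t), x_2(t) = 12e^(2t) - 11e^(-3t)

Coefficient matrix A = [[2, 0], [15, -3]].
Characteristic polynomial det(A - λI) = λ^2 + λ - 6 = 0.
Eigenvalues λ = 2, -3.
For λ=2: (A-λI) row 2 is [15, -5], so an eigenvector is (-1, -3).
For λ=-3: (A-λI) row 1 is [5, 0], so an eigenvector is (0, 1).
General solution: C_1e^(2t)(-1,-3) + C_2e^(-3t)(0,1).
Applying x_1(0)=4, x_2(0)=1 gives C_1=-4, C_2=-11.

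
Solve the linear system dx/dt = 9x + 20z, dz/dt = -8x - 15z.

Coefficient matrix A = [[9, 20], [-8, -15]].
Characteristic polynomial det(A - λI) = λ^2 + 6λ + 25 = 0.
Eigenvalues λ = -3 ± 4i (complex conjugate pair).
For λ=-3+4i: an eigenvector is (-1,1) - i(2,-1) = (-1 - 2i, 1 + i).
A real fundamental pair from Re and Im of e^((-3+4i)t)v: X_1 = e^(-3t)(cos(4t)·(-1,1) + sin(4t)·(2,-1)), X_2 = e^(-3t)(sin(4t)·(-1,1) - cos(4t)·(2,-1)).
General solution: K_1X_1 + K_2X_2.

x(t) = 2K_1e^(-3t)sin(4t) - K_1e^(-3t)cos(4t) - K_2e^(-3t)sin(4t) - 2K_2e^(-3t)cos(4t), z(t) = -K_1e^(-3t)sin(4t) + K_1e^(-3t)cos(4t) + K_2e^(-3t)sin(4t) + K_2e^(-3t)cos(4t)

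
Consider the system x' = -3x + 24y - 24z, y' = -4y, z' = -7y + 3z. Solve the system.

Coefficient matrix A = [[-3, 24, -24], [0, -4, 0], [0, -7, 3]].
det(A - λI) = 0 gives eigenvalues λ = -4, -3, 3.
For λ=-4: eigenvector (0,1,1).
For λ=-3: eigenvector (1,0,0).
For λ=3: eigenvector (-4,0,1).
General solution: c_1e^(-4t)(0,1,1) + c_2e^(-3t)(1,0,0) + c_3e^(3t)(-4,0,1).

x(t) = c_2e^(-3t) - 4c_3e^(3t), y(t) = c_1e^(-4t), z(t) = c_1e^(-4t) + c_3e^(3t)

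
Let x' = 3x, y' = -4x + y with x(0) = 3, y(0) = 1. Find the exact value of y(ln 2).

-34

A = [[3,0],[-4,1]]; eigenvalues λ = 1, 3.
Eigenvectors: (0,1) for λ=1, (1,-2) for λ=3.
From the initial condition, c_1 = 7, c_2 = 3.
y(ln 2) = (7)(2^1)(1) + (3)(2^3)(-2) = -34.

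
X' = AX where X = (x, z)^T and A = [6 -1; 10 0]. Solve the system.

Coefficient matrix A = [[6, -1], [10, 0]].
Characteristic polynomial det(A - λI) = λ^2 - 6λ + 10 = 0.
Eigenvalues λ = 3 ± i (complex conjugate pair).
For λ=3+i: an eigenvector is (1,3) - i(0,1) = (1, 3 - i).
A real fundamental pair from Re and Im of e^((3+i)t)v: X_1 = e^(3t)(cos(t)·(1,3) + sin(t)·(0,1)), X_2 = e^(3t)(sin(t)·(1,3) - cos(t)·(0,1)).
General solution: K_1X_1 + K_2X_2.

x(t) = K_1e^(3t)cos(t) + K_2e^(3t)sin(t), z(t) = K_1e^(3t)sin(t) + 3K_1e^(3t)cos(t) + 3K_2e^(3t)sin(t) - K_2e^(3t)cos(t)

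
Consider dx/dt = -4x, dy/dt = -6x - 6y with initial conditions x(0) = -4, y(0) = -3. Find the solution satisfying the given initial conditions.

x(t) = -4e^(-4t), y(t) = 12e^(-4t) - 15e^(-6t)

Coefficient matrix A = [[-4, 0], [-6, -6]].
Characteristic polynomial det(A - λI) = λ^2 + 10λ + 24 = 0.
Eigenvalues λ = -6, -4.
For λ=-6: (A-λI) row 1 is [2, 0], so an eigenvector is (0, -1).
For λ=-4: (A-λI) row 2 is [-6, -2], so an eigenvector is (-1, 3).
General solution: C_1e^(-6t)(0,-1) + C_2e^(-4t)(-1,3).
Applying x(0)=-4, y(0)=-3 gives C_1=15, C_2=4.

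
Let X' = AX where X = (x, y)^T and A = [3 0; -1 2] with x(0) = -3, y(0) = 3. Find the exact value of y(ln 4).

A = [[3,0],[-1,2]]; eigenvalues λ = 2, 3.
Eigenvectors: (0,1) for λ=2, (-1,1) for λ=3.
From the initial condition, c_1 = 0, c_2 = 3.
y(ln 4) = (0)(4^2)(1) + (3)(4^3)(1) = 192.

192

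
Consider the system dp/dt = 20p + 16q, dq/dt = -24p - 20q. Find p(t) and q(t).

p(t) = 2c_1e^(-4t) + c_2e^(4t), q(t) = -3c_1e^(-4t) - c_2e^(4t)

Coefficient matrix A = [[20, 16], [-24, -20]].
Characteristic polynomial det(A - λI) = λ^2 - 16 = 0.
Eigenvalues λ = -4, 4.
For λ=-4: (A-λI) row 1 is [24, 16], so an eigenvector is (2, -3).
For λ=4: (A-λI) row 1 is [16, 16], so an eigenvector is (1, -1).
General solution: c_1e^(-4t)(2,-3) + c_2e^(4t)(1,-1).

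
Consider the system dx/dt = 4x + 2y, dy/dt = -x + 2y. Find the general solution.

Coefficient matrix A = [[4, 2], [-1, 2]].
Characteristic polynomial det(A - λI) = λ^2 - 6λ + 10 = 0.
Eigenvalues λ = 3 ± i (complex conjugate pair).
For λ=3+i: an eigenvector is (1,0) - i(1,-1) = (1 - i, 0 + i).
A real fundamental pair from Re and Im of e^((3+i)t)v: X_1 = e^(3t)(cos(t)·(1,0) + sin(t)·(1,-1)), X_2 = e^(3t)(sin(t)·(1,0) - cos(t)·(1,-1)).
General solution: C_1X_1 + C_2X_2.

x(t) = C_1e^(3t)sin(t) + C_1e^(3t)cos(t) + C_2e^(3t)sin(t) - C_2e^(3t)cos(t), y(t) = -C_1e^(3t)sin(t) + C_2e^(3t)cos(t)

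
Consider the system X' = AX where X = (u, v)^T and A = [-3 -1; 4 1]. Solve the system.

Coefficient matrix A = [[-3, -1], [4, 1]].
Characteristic polynomial det(A - λI) = λ^2 + 2λ + 1 = 0.
Single eigenvalue λ = -1 with algebraic multiplicity 2.
Eigenvector v = (-1,2); generalized eigenvector w with (A-λI)w=v is (0,1).
General solution: e^(-t)[C_1·v + C_2·(t·v + w)].

u(t) = -C_1e^(-t) - C_2te^(-t), v(t) = 2C_1e^(-t) + 2C_2te^(-t) + C_2e^(-t)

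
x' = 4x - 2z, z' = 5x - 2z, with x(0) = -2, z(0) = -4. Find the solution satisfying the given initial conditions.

x(t) = 2e^(t)sin(t) - 2e^(t)cos(t), z(t) = 2e^(t)sin(t) - 4e^(t)cos(t)

Coefficient matrix A = [[4, -2], [5, -2]].
Characteristic polynomial det(A - λI) = λ^2 - 2λ + 2 = 0.
Eigenvalues λ = 1 ± i (complex conjugate pair).
For λ=1+i: an eigenvector is (-1,-2) - i(1,1) = (-1 - i, -2 - i).
A real fundamental pair from Re and Im of e^((1+i)t)v: X_1 = e^(t)(cos(t)·(-1,-2) + sin(t)·(1,1)), X_2 = e^(t)(sin(t)·(-1,-2) - cos(t)·(1,1)).
General solution: c_1X_1 + c_2X_2.
Applying x(0)=-2, z(0)=-4 gives c_1=2, c_2=0.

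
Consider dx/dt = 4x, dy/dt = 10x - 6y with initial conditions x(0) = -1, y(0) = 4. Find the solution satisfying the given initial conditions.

Coefficient matrix A = [[4, 0], [10, -6]].
Characteristic polynomial det(A - λI) = λ^2 + 2λ - 24 = 0.
Eigenvalues λ = 4, -6.
For λ=4: (A-λI) row 2 is [10, -10], so an eigenvector is (-1, -1).
For λ=-6: (A-λI) row 1 is [10, 0], so an eigenvector is (0, 1).
General solution: C_1e^(4t)(-1,-1) + C_2e^(-6t)(0,1).
Applying x(0)=-1, y(0)=4 gives C_1=1, C_2=5.

x(t) = -e^(4t), y(t) = -e^(4t) + 5e^(-6t)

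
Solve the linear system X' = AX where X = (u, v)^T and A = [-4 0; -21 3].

Coefficient matrix A = [[-4, 0], [-21, 3]].
Characteristic polynomial det(A - λI) = λ^2 + λ - 12 = 0.
Eigenvalues λ = -4, 3.
For λ=-4: (A-λI) row 2 is [-21, 7], so an eigenvector is (1, 3).
For λ=3: (A-λI) row 1 is [-7, 0], so an eigenvector is (0, 1).
General solution: K_1e^(-4t)(1,3) + K_2e^(3t)(0,1).

u(t) = K_1e^(-4t), v(t) = 3K_1e^(-4t) + K_2e^(3t)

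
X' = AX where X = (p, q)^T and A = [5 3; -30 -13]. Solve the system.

p(t) = -K_1e^(-4t)sin(3t) + K_2e^(-4t)cos(3t), q(t) = 3K_1e^(-4t)sin(3t) - K_1e^(-4t)cos(3t) - K_2e^(-4t)sin(3t) - 3K_2e^(-4t)cos(3t)

Coefficient matrix A = [[5, 3], [-30, -13]].
Characteristic polynomial det(A - λI) = λ^2 + 8λ + 25 = 0.
Eigenvalues λ = -4 ± 3i (complex conjugate pair).
For λ=-4+3i: an eigenvector is (0,-1) - i(-1,3) = (0 + i, -1 - 3i).
A real fundamental pair from Re and Im of e^((-4+3i)t)v: X_1 = e^(-4t)(cos(3t)·(0,-1) + sin(3t)·(-1,3)), X_2 = e^(-4t)(sin(3t)·(0,-1) - cos(3t)·(-1,3)).
General solution: K_1X_1 + K_2X_2.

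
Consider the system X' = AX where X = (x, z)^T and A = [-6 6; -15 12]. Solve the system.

x(t) = C_1e^(3t)sin(3t) - C_1e^(3t)cos(3t) - C_2e^(3t)sin(3t) - C_2e^(3t)cos(3t), z(t) = 2C_1e^(3t)sin(3t) - C_1e^(3t)cos(3t) - C_2e^(3t)sin(3t) - 2C_2e^(3t)cos(3t)

Coefficient matrix A = [[-6, 6], [-15, 12]].
Characteristic polynomial det(A - λI) = λ^2 - 6λ + 18 = 0.
Eigenvalues λ = 3 ± 3i (complex conjugate pair).
For λ=3+3i: an eigenvector is (-1,-1) - i(1,2) = (-1 - i, -1 - 2i).
A real fundamental pair from Re and Im of e^((3+3i)t)v: X_1 = e^(3t)(cos(3t)·(-1,-1) + sin(3t)·(1,2)), X_2 = e^(3t)(sin(3t)·(-1,-1) - cos(3t)·(1,2)).
General solution: C_1X_1 + C_2X_2.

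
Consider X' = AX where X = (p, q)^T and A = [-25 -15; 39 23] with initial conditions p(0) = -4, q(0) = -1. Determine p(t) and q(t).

Coefficient matrix A = [[-25, -15], [39, 23]].
Characteristic polynomial det(A - λI) = λ^2 + 2λ + 10 = 0.
Eigenvalues λ = -1 ± 3i (complex conjugate pair).
For λ=-1+3i: an eigenvector is (-2,3) - i(1,-2) = (-2 - i, 3 + 2i).
A real fundamental pair from Re and Im of e^((-1+3i)t)v: X_1 = e^(-t)(cos(3t)·(-2,3) + sin(3t)·(1,-2)), X_2 = e^(-t)(sin(3t)·(-2,3) - cos(3t)·(1,-2)).
General solution: c_1X_1 + c_2X_2.
Applying p(0)=-4, q(0)=-1 gives c_1=9, c_2=-14.

p(t) = 37e^(-t)sin(3t) - 4e^(-t)cos(3t), q(t) = -60e^(-t)sin(3t) - e^(-t)cos(3t)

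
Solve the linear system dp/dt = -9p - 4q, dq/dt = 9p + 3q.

Coefficient matrix A = [[-9, -4], [9, 3]].
Characteristic polynomial det(A - λI) = λ^2 + 6λ + 9 = 0.
Single eigenvalue λ = -3 with algebraic multiplicity 2.
Eigenvector v = (2,-3); generalized eigenvector w with (A-λI)w=v is (1,-2).
General solution: e^(-3t)[K_1·v + K_2·(t·v + w)].

p(t) = 2K_1e^(-3t) + 2K_2te^(-3t) + K_2e^(-3t), q(t) = -3K_1e^(-3t) - 3K_2te^(-3t) - 2K_2e^(-3t)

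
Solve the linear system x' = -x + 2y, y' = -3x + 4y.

Coefficient matrix A = [[-1, 2], [-3, 4]].
Characteristic polynomial det(A - λI) = λ^2 - 3λ + 2 = 0.
Eigenvalues λ = 2, 1.
For λ=2: (A-λI) row 1 is [-3, 2], so an eigenvector is (2, 3).
For λ=1: (A-λI) row 1 is [-2, 2], so an eigenvector is (-1, -1).
General solution: c_1e^(2t)(2,3) + c_2e^(t)(-1,-1).

x(t) = 2c_1e^(2t) - c_2e^(t), y(t) = 3c_1e^(2t) - c_2e^(t)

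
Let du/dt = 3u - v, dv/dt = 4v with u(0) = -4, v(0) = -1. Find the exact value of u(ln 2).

A = [[3,-1],[0,4]]; eigenvalues λ = 4, 3.
Eigenvectors: (-1,1) for λ=4, (1,0) for λ=3.
From the initial condition, c_1 = -1, c_2 = -5.
u(ln 2) = (-1)(2^4)(-1) + (-5)(2^3)(1) = -24.

-24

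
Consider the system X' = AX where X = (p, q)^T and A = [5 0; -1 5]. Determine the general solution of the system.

p(t) = c_2e^(5t), q(t) = -c_1e^(5t) - c_2te^(5t) - 3c_2e^(5t)

Coefficient matrix A = [[5, 0], [-1, 5]].
Characteristic polynomial det(A - λI) = λ^2 - 10λ + 25 = 0.
Single eigenvalue λ = 5 with algebraic multiplicity 2.
Eigenvector v = (0,-1); generalized eigenvector w with (A-λI)w=v is (1,-3).
General solution: e^(5t)[c_1·v + c_2·(t·v + w)].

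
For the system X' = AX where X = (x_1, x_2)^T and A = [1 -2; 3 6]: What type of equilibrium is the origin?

unstable node

A = [[1,-2],[3,6]]; det(A-λI) = λ^2 - 7λ + 12.
λ = 3, 4: both positive.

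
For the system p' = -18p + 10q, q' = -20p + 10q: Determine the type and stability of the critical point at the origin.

A = [[-18,10],[-20,10]]; det(A-λI) = λ^2 + 8λ + 20.
λ = -4 ± 2i: negative real part.

stable spiral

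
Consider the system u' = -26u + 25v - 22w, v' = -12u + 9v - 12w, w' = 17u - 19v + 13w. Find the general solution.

u(t) = 4c_1e^(3t) + 3c_2e^(-3t) - c_3e^(-4t), v(t) = 2c_1e^(3t) + c_2e^(-3t), w(t) = -3c_1e^(3t) - 2c_2e^(-3t) + c_3e^(-4t)

Coefficient matrix A = [[-26, 25, -22], [-12, 9, -12], [17, -19, 13]].
det(A - λI) = 0 gives eigenvalues λ = 3, -3, -4.
For λ=3: eigenvector (4,2,-3).
For λ=-3: eigenvector (3,1,-2).
For λ=-4: eigenvector (-1,0,1).
General solution: c_1e^(3t)(4,2,-3) + c_2e^(-3t)(3,1,-2) + c_3e^(-4t)(-1,0,1).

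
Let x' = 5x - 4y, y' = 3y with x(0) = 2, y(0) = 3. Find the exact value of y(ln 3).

A = [[5,-4],[0,3]]; eigenvalues λ = 5, 3.
Eigenvectors: (1,0) for λ=5, (-2,-1) for λ=3.
From the initial condition, c_1 = -4, c_2 = -3.
y(ln 3) = (-4)(3^5)(0) + (-3)(3^3)(-1) = 81.

81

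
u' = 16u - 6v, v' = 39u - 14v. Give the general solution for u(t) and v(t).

u(t) = -c_1e^(t)sin(3t) + c_1e^(t)cos(3t) + c_2e^(t)sin(3t) + c_2e^(t)cos(3t), v(t) = -2c_1e^(t)sin(3t) + 3c_1e^(t)cos(3t) + 3c_2e^(t)sin(3t) + 2c_2e^(t)cos(3t)

Coefficient matrix A = [[16, -6], [39, -14]].
Characteristic polynomial det(A - λI) = λ^2 - 2λ + 10 = 0.
Eigenvalues λ = 1 ± 3i (complex conjugate pair).
For λ=1+3i: an eigenvector is (1,3) - i(-1,-2) = (1 + i, 3 + 2i).
A real fundamental pair from Re and Im of e^((1+3i)t)v: X_1 = e^(t)(cos(3t)·(1,3) + sin(3t)·(-1,-2)), X_2 = e^(t)(sin(3t)·(1,3) - cos(3t)·(-1,-2)).
General solution: c_1X_1 + c_2X_2.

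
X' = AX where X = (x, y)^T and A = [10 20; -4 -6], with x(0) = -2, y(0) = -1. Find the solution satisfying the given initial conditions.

Coefficient matrix A = [[10, 20], [-4, -6]].
Characteristic polynomial det(A - λI) = λ^2 - 4λ + 20 = 0.
Eigenvalues λ = 2 ± 4i (complex conjugate pair).
For λ=2+4i: an eigenvector is (-1,0) - i(-2,1) = (-1 + 2i, 0 - i).
A real fundamental pair from Re and Im of e^((2+4i)t)v: X_1 = e^(2t)(cos(4t)·(-1,0) + sin(4t)·(-2,1)), X_2 = e^(2t)(sin(4t)·(-1,0) - cos(4t)·(-2,1)).
General solution: K_1X_1 + K_2X_2.
Applying x(0)=-2, y(0)=-1 gives K_1=4, K_2=1.

x(t) = -9e^(2t)sin(4t) - 2e^(2t)cos(4t), y(t) = 4e^(2t)sin(4t) - e^(2t)cos(4t)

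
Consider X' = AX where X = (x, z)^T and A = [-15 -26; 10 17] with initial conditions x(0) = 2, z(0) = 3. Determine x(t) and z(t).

x(t) = -55e^(t)sin(2t) + 2e^(t)cos(2t), z(t) = 34e^(t)sin(2t) + 3e^(t)cos(2t)

Coefficient matrix A = [[-15, -26], [10, 17]].
Characteristic polynomial det(A - λI) = λ^2 - 2λ + 5 = 0.
Eigenvalues λ = 1 ± 2i (complex conjugate pair).
For λ=1+2i: an eigenvector is (2,-1) - i(-3,2) = (2 + 3i, -1 - 2i).
A real fundamental pair from Re and Im of e^((1+2i)t)v: X_1 = e^(t)(cos(2t)·(2,-1) + sin(2t)·(-3,2)), X_2 = e^(t)(sin(2t)·(2,-1) - cos(2t)·(-3,2)).
General solution: c_1X_1 + c_2X_2.
Applying x(0)=2, z(0)=3 gives c_1=13, c_2=-8.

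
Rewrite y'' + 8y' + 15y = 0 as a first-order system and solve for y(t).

Let x_1 = y, x_2 = y'. Then x_1' = x_2 and x_2' = -15x_1 - 8x_2.
A = [[0,1],[-15,-8]]; det(A-λI) = λ^2 + 8λ + 15.
Eigenvalues λ = -3, -5 with eigenvectors (1,-3), (1,-5).

y(t) = c_1e^(-3t) + c_2e^(-5t)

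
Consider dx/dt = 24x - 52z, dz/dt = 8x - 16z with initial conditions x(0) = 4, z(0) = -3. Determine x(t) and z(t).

x(t) = 59e^(4t)sin(4t) + 4e^(4t)cos(4t), z(t) = 23e^(4t)sin(4t) - 3e^(4t)cos(4t)

Coefficient matrix A = [[24, -52], [8, -16]].
Characteristic polynomial det(A - λI) = λ^2 - 8λ + 32 = 0.
Eigenvalues λ = 4 ± 4i (complex conjugate pair).
For λ=4+4i: an eigenvector is (-3,-1) - i(-2,-1) = (-3 + 2i, -1 + i).
A real fundamental pair from Re and Im of e^((4+4i)t)v: X_1 = e^(4t)(cos(4t)·(-3,-1) + sin(4t)·(-2,-1)), X_2 = e^(4t)(sin(4t)·(-3,-1) - cos(4t)·(-2,-1)).
General solution: C_1X_1 + C_2X_2.
Applying x(0)=4, z(0)=-3 gives C_1=-10, C_2=-13.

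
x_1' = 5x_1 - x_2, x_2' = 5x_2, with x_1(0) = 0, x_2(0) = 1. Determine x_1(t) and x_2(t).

x_1(t) = -te^(5t), x_2(t) = e^(5t)

Coefficient matrix A = [[5, -1], [0, 5]].
Characteristic polynomial det(A - λI) = λ^2 - 10λ + 25 = 0.
Single eigenvalue λ = 5 with algebraic multiplicity 2.
Eigenvector v = (-1,0); generalized eigenvector w with (A-λI)w=v is (-1,1).
General solution: e^(5t)[C_1·v + C_2·(t·v + w)].
Applying x_1(0)=0, x_2(0)=1 gives C_1=-1, C_2=1.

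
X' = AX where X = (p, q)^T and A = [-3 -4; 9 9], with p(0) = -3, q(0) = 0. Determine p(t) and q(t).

p(t) = 18te^(3t) - 3e^(3t), q(t) = -27te^(3t)

Coefficient matrix A = [[-3, -4], [9, 9]].
Characteristic polynomial det(A - λI) = λ^2 - 6λ + 9 = 0.
Single eigenvalue λ = 3 with algebraic multiplicity 2.
Eigenvector v = (-2,3); generalized eigenvector w with (A-λI)w=v is (-1,2).
General solution: e^(3t)[K_1·v + K_2·(t·v + w)].
Applying p(0)=-3, q(0)=0 gives K_1=6, K_2=-9.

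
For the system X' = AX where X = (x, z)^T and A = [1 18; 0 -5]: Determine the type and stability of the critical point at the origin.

A = [[1,18],[0,-5]]; det(A-λI) = λ^2 + 4λ - 5.
λ = -5, 1: opposite signs.

saddle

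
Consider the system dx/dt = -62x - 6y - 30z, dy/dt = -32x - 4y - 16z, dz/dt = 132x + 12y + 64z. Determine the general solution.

Coefficient matrix A = [[-62, -6, -30], [-32, -4, -16], [132, 12, 64]].
det(A - λI) = 0 gives eigenvalues λ = -4, -2, 4.
For λ=-4: eigenvector (3,1,-6).
For λ=-2: eigenvector (1,0,-2).
For λ=4: eigenvector (-3,-2,7).
General solution: c_1e^(-4t)(3,1,-6) + c_2e^(-2t)(1,0,-2) + c_3e^(4t)(-3,-2,7).

x(t) = 3c_1e^(-4t) + c_2e^(-2t) - 3c_3e^(4t), y(t) = c_1e^(-4t) - 2c_3e^(4t), z(t) = -6c_1e^(-4t) - 2c_2e^(-2t) + 7c_3e^(4t)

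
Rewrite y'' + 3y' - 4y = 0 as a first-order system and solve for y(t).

Let x_1 = y, x_2 = y'. Then x_1' = x_2 and x_2' = 4x_1 - 3x_2.
A = [[0,1],[4,-3]]; det(A-λI) = λ^2 + 3λ - 4.
Eigenvalues λ = -4, 1 with eigenvectors (1,-4), (1,1).

y(t) = K_1e^(-4t) + K_2e^(t)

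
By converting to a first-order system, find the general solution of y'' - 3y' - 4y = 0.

y(t) = C_1e^(4t) + C_2e^(-t)

Let x_1 = y, x_2 = y'. Then x_1' = x_2 and x_2' = 4x_1 + 3x_2.
A = [[0,1],[4,3]]; det(A-λI) = λ^2 - 3λ - 4.
Eigenvalues λ = 4, -1 with eigenvectors (1,4), (1,-1).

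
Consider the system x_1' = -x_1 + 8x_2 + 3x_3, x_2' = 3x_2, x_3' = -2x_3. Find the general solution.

Coefficient matrix A = [[-1, 8, 3], [0, 3, 0], [0, 0, -2]].
det(A - λI) = 0 gives eigenvalues λ = 3, -1, -2.
For λ=3: eigenvector (2,1,0).
For λ=-1: eigenvector (1,0,0).
For λ=-2: eigenvector (-3,0,1).
General solution: c_1e^(3t)(2,1,0) + c_2e^(-t)(1,0,0) + c_3e^(-2t)(-3,0,1).

x_1(t) = 2c_1e^(3t) + c_2e^(-t) - 3c_3e^(-2t), x_2(t) = c_1e^(3t), x_3(t) = c_3e^(-2t)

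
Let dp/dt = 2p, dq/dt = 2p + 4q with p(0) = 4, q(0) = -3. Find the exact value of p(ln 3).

36

A = [[2,0],[2,4]]; eigenvalues λ = 2, 4.
Eigenvectors: (-1,1) for λ=2, (0,1) for λ=4.
From the initial condition, c_1 = -4, c_2 = 1.
p(ln 3) = (-4)(3^2)(-1) + (1)(3^4)(0) = 36.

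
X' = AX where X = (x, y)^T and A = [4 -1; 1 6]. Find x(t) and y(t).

Coefficient matrix A = [[4, -1], [1, 6]].
Characteristic polynomial det(A - λI) = λ^2 - 10λ + 25 = 0.
Single eigenvalue λ = 5 with algebraic multiplicity 2.
Eigenvector v = (-1,1); generalized eigenvector w with (A-λI)w=v is (0,1).
General solution: e^(5t)[C_1·v + C_2·(t·v + w)].

x(t) = -C_1e^(5t) - C_2te^(5t), y(t) = C_1e^(5t) + C_2te^(5t) + C_2e^(5t)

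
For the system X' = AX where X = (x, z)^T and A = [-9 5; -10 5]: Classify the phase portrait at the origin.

stable spiral

A = [[-9,5],[-10,5]]; det(A-λI) = λ^2 + 4λ + 5.
λ = -2 ± i: negative real part.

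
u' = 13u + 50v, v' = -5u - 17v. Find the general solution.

Coefficient matrix A = [[13, 50], [-5, -17]].
Characteristic polynomial det(A - λI) = λ^2 + 4λ + 29 = 0.
Eigenvalues λ = -2 ± 5i (complex conjugate pair).
For λ=-2+5i: an eigenvector is (-3,1) - i(1,0) = (-3 - i, 1).
A real fundamental pair from Re and Im of e^((-2+5i)t)v: X_1 = e^(-2t)(cos(5t)·(-3,1) + sin(5t)·(1,0)), X_2 = e^(-2t)(sin(5t)·(-3,1) - cos(5t)·(1,0)).
General solution: c_1X_1 + c_2X_2.

u(t) = c_1e^(-2t)sin(5t) - 3c_1e^(-2t)cos(5t) - 3c_2e^(-2t)sin(5t) - c_2e^(-2t)cos(5t), v(t) = c_1e^(-2t)cos(5t) + c_2e^(-2t)sin(5t)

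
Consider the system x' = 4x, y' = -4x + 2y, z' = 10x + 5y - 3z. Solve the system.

x(t) = K_3e^(4t), y(t) = -K_1e^(2t) - 2K_3e^(4t), z(t) = -K_1e^(2t) + K_2e^(-3t)

Coefficient matrix A = [[4, 0, 0], [-4, 2, 0], [10, 5, -3]].
det(A - λI) = 0 gives eigenvalues λ = 2, -3, 4.
For λ=2: eigenvector (0,-1,-1).
For λ=-3: eigenvector (0,0,1).
For λ=4: eigenvector (1,-2,0).
General solution: K_1e^(2t)(0,-1,-1) + K_2e^(-3t)(0,0,1) + K_3e^(4t)(1,-2,0).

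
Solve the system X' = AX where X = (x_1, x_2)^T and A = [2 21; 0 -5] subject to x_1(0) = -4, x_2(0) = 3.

x_1(t) = 5e^(2t) - 9e^(-5t), x_2(t) = 3e^(-5t)

Coefficient matrix A = [[2, 21], [0, -5]].
Characteristic polynomial det(A - λI) = λ^2 + 3λ - 10 = 0.
Eigenvalues λ = -5, 2.
For λ=-5: (A-λI) row 1 is [7, 21], so an eigenvector is (-3, 1).
For λ=2: (A-λI) row 1 is [0, 21], so an eigenvector is (1, 0).
General solution: c_1e^(-5t)(-3,1) + c_2e^(2t)(1,0).
Applying x_1(0)=-4, x_2(0)=3 gives c_1=3, c_2=5.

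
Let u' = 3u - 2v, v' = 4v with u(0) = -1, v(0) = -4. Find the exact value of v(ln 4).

A = [[3,-2],[0,4]]; eigenvalues λ = 4, 3.
Eigenvectors: (2,-1) for λ=4, (-1,0) for λ=3.
From the initial condition, c_1 = 4, c_2 = 9.
v(ln 4) = (4)(4^4)(-1) + (9)(4^3)(0) = -1024.

-1024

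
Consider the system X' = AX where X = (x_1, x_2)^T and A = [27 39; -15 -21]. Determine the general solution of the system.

x_1(t) = -3c_1e^(3t)sin(3t) - 2c_1e^(3t)cos(3t) - 2c_2e^(3t)sin(3t) + 3c_2e^(3t)cos(3t), x_2(t) = 2c_1e^(3t)sin(3t) + c_1e^(3t)cos(3t) + c_2e^(3t)sin(3t) - 2c_2e^(3t)cos(3t)

Coefficient matrix A = [[27, 39], [-15, -21]].
Characteristic polynomial det(A - λI) = λ^2 - 6λ + 18 = 0.
Eigenvalues λ = 3 ± 3i (complex conjugate pair).
For λ=3+3i: an eigenvector is (-2,1) - i(-3,2) = (-2 + 3i, 1 - 2i).
A real fundamental pair from Re and Im of e^((3+3i)t)v: X_1 = e^(3t)(cos(3t)·(-2,1) + sin(3t)·(-3,2)), X_2 = e^(3t)(sin(3t)·(-2,1) - cos(3t)·(-3,2)).
General solution: c_1X_1 + c_2X_2.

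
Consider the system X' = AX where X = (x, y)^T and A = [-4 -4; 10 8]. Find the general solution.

Coefficient matrix A = [[-4, -4], [10, 8]].
Characteristic polynomial det(A - λI) = λ^2 - 4λ + 8 = 0.
Eigenvalues λ = 2 ± 2i (complex conjugate pair).
For λ=2+2i: an eigenvector is (1,-1) - i(-1,2) = (1 + i, -1 - 2i).
A real fundamental pair from Re and Im of e^((2+2i)t)v: X_1 = e^(2t)(cos(2t)·(1,-1) + sin(2t)·(-1,2)), X_2 = e^(2t)(sin(2t)·(1,-1) - cos(2t)·(-1,2)).
General solution: C_1X_1 + C_2X_2.

x(t) = -C_1e^(2t)sin(2t) + C_1e^(2t)cos(2t) + C_2e^(2t)sin(2t) + C_2e^(2t)cos(2t), y(t) = 2C_1e^(2t)sin(2t) - C_1e^(2t)cos(2t) - C_2e^(2t)sin(2t) - 2C_2e^(2t)cos(2t)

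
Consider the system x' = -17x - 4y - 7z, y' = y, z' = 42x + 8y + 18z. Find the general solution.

x(t) = c_1e^(-3t) - c_2e^(t) - c_3e^(4t), y(t) = c_2e^(t), z(t) = -2c_1e^(-3t) + 2c_2e^(t) + 3c_3e^(4t)

Coefficient matrix A = [[-17, -4, -7], [0, 1, 0], [42, 8, 18]].
det(A - λI) = 0 gives eigenvalues λ = -3, 1, 4.
For λ=-3: eigenvector (1,0,-2).
For λ=1: eigenvector (-1,1,2).
For λ=4: eigenvector (-1,0,3).
General solution: c_1e^(-3t)(1,0,-2) + c_2e^(t)(-1,1,2) + c_3e^(4t)(-1,0,3).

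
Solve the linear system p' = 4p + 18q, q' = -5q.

Coefficient matrix A = [[4, 18], [0, -5]].
Characteristic polynomial det(A - λI) = λ^2 + λ - 20 = 0.
Eigenvalues λ = -5, 4.
For λ=-5: (A-λI) row 1 is [9, 18], so an eigenvector is (-2, 1).
For λ=4: (A-λI) row 1 is [0, 18], so an eigenvector is (-1, 0).
General solution: K_1e^(-5t)(-2,1) + K_2e^(4t)(-1,0).

p(t) = -2K_1e^(-5t) - K_2e^(4t), q(t) = K_1e^(-5t)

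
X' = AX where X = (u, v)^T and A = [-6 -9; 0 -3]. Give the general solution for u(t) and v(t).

Coefficient matrix A = [[-6, -9], [0, -3]].
Characteristic polynomial det(A - λI) = λ^2 + 9λ + 18 = 0.
Eigenvalues λ = -6, -3.
For λ=-6: (A-λI) row 1 is [0, -9], so an eigenvector is (1, 0).
For λ=-3: (A-λI) row 1 is [-3, -9], so an eigenvector is (3, -1).
General solution: C_1e^(-6t)(1,0) + C_2e^(-3t)(3,-1).

u(t) = C_1e^(-6t) + 3C_2e^(-3t), v(t) = -C_2e^(-3t)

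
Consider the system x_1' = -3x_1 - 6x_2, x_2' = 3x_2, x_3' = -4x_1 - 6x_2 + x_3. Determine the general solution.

x_1(t) = C_1e^(3t) + C_2e^(-3t), x_2(t) = -C_1e^(3t), x_3(t) = C_1e^(3t) + C_2e^(-3t) + C_3e^(t)

Coefficient matrix A = [[-3, -6, 0], [0, 3, 0], [-4, -6, 1]].
det(A - λI) = 0 gives eigenvalues λ = 3, -3, 1.
For λ=3: eigenvector (1,-1,1).
For λ=-3: eigenvector (1,0,1).
For λ=1: eigenvector (0,0,1).
General solution: C_1e^(3t)(1,-1,1) + C_2e^(-3t)(1,0,1) + C_3e^(t)(0,0,1).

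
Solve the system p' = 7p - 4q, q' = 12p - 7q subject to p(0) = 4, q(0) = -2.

Coefficient matrix A = [[7, -4], [12, -7]].
Characteristic polynomial det(A - λI) = λ^2 - 1 = 0.
Eigenvalues λ = -1, 1.
For λ=-1: (A-λI) row 1 is [8, -4], so an eigenvector is (1, 2).
For λ=1: (A-λI) row 1 is [6, -4], so an eigenvector is (2, 3).
General solution: c_1e^(-t)(1,2) + c_2e^(t)(2,3).
Applying p(0)=4, q(0)=-2 gives c_1=-16, c_2=10.

p(t) = 20e^(t) - 16e^(-t), q(t) = 30e^(t) - 32e^(-t)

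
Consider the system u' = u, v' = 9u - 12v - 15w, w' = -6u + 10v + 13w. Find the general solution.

Coefficient matrix A = [[1, 0, 0], [9, -12, -15], [-6, 10, 13]].
det(A - λI) = 0 gives eigenvalues λ = 3, -2, 1.
For λ=3: eigenvector (0,-1,1).
For λ=-2: eigenvector (0,3,-2).
For λ=1: eigenvector (1,3,-2).
General solution: C_1e^(3t)(0,-1,1) + C_2e^(-2t)(0,3,-2) + C_3e^(t)(1,3,-2).

u(t) = C_3e^(t), v(t) = -C_1e^(3t) + 3C_2e^(-2t) + 3C_3e^(t), w(t) = C_1e^(3t) - 2C_2e^(-2t) - 2C_3e^(t)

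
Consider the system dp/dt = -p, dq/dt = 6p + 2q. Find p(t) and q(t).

p(t) = -C_1e^(-t), q(t) = 2C_1e^(-t) - C_2e^(2t)

Coefficient matrix A = [[-1, 0], [6, 2]].
Characteristic polynomial det(A - λI) = λ^2 - λ - 2 = 0.
Eigenvalues λ = -1, 2.
For λ=-1: (A-λI) row 2 is [6, 3], so an eigenvector is (-1, 2).
For λ=2: (A-λI) row 1 is [-3, 0], so an eigenvector is (0, -1).
General solution: C_1e^(-t)(-1,2) + C_2e^(2t)(0,-1).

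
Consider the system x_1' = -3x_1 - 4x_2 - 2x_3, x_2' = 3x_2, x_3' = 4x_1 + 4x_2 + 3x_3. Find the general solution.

Coefficient matrix A = [[-3, -4, -2], [0, 3, 0], [4, 4, 3]].
det(A - λI) = 0 gives eigenvalues λ = 1, 3, -1.
For λ=1: eigenvector (-1,0,2).
For λ=3: eigenvector (-1,1,1).
For λ=-1: eigenvector (1,0,-1).
General solution: c_1e^(t)(-1,0,2) + c_2e^(3t)(-1,1,1) + c_3e^(-t)(1,0,-1).

x_1(t) = -c_1e^(t) - c_2e^(3t) + c_3e^(-t), x_2(t) = c_2e^(3t), x_3(t) = 2c_1e^(t) + c_2e^(3t) - c_3e^(-t)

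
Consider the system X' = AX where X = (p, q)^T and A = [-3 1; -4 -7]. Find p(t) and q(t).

p(t) = -c_1e^(-5t) - c_2te^(-5t), q(t) = 2c_1e^(-5t) + 2c_2te^(-5t) - c_2e^(-5t)

Coefficient matrix A = [[-3, 1], [-4, -7]].
Characteristic polynomial det(A - λI) = λ^2 + 10λ + 25 = 0.
Single eigenvalue λ = -5 with algebraic multiplicity 2.
Eigenvector v = (-1,2); generalized eigenvector w with (A-λI)w=v is (0,-1).
General solution: e^(-5t)[c_1·v + c_2·(t·v + w)].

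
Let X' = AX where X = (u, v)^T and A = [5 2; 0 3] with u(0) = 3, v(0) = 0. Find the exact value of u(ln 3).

729

A = [[5,2],[0,3]]; eigenvalues λ = 3, 5.
Eigenvectors: (1,-1) for λ=3, (-1,0) for λ=5.
From the initial condition, c_1 = 0, c_2 = -3.
u(ln 3) = (0)(3^3)(1) + (-3)(3^5)(-1) = 729.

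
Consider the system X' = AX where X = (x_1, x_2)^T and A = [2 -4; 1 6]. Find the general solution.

Coefficient matrix A = [[2, -4], [1, 6]].
Characteristic polynomial det(A - λI) = λ^2 - 8λ + 16 = 0.
Single eigenvalue λ = 4 with algebraic multiplicity 2.
Eigenvector v = (2,-1); generalized eigenvector w with (A-λI)w=v is (1,-1).
General solution: e^(4t)[c_1·v + c_2·(t·v + w)].

x_1(t) = 2c_1e^(4t) + 2c_2te^(4t) + c_2e^(4t), x_2(t) = -c_1e^(4t) - c_2te^(4t) - c_2e^(4t)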